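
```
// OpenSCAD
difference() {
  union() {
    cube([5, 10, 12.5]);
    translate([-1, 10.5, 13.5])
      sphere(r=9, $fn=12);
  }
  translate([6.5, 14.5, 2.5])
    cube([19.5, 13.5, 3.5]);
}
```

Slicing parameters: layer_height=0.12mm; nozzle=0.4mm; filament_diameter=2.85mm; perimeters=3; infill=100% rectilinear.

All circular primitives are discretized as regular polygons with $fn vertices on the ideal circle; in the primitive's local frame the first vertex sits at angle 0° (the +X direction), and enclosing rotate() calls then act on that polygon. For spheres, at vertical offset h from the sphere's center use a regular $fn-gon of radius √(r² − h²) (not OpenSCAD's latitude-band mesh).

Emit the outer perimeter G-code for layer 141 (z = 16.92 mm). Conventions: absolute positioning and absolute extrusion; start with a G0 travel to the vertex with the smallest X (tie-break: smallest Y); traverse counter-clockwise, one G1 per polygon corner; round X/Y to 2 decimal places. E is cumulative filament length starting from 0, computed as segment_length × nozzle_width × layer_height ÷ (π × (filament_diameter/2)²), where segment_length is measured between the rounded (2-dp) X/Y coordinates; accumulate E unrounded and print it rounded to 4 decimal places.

At z = 16.92 mm: the cube is not intersected at this z (z outside [0, 12.5]); the sphere at (-1, 10.5): section is a regular 12-gon, circumradius = √(r²−h²) = √(9²−3.42²) = 8.325; Taking the union: only the r=9 sphere at (-1, 10.5) is present, so the union is just that shape — 1 connected region; the cube at (6.5, 14.5) is absent (z outside [2.5, 6]); Taking the first minus the rest: none of the subtracted shapes is present at this height, so that combined region is unchanged — 1 connected region. The outline is a single polygon with 12 vertices. Extrusion per mm of travel: 0.4 × 0.12 / (π × 1.425²) = 0.007524. Accumulating E over each segment gives final E = 0.3890.

G0 X-9.32 Y10.50 Z16.92
G1 X-8.21 Y6.34 E0.0324
G1 X-5.16 Y3.29 E0.0649
G1 X-1.00 Y2.18 E0.0972
G1 X3.16 Y3.29 E0.1296
G1 X6.21 Y6.34 E0.1621
G1 X7.32 Y10.50 E0.1945
G1 X6.21 Y14.66 E0.2269
G1 X3.16 Y17.71 E0.2593
G1 X-1.00 Y18.82 E0.2917
G1 X-5.16 Y17.71 E0.3241
G1 X-8.21 Y14.66 E0.3566
G1 X-9.32 Y10.50 E0.3890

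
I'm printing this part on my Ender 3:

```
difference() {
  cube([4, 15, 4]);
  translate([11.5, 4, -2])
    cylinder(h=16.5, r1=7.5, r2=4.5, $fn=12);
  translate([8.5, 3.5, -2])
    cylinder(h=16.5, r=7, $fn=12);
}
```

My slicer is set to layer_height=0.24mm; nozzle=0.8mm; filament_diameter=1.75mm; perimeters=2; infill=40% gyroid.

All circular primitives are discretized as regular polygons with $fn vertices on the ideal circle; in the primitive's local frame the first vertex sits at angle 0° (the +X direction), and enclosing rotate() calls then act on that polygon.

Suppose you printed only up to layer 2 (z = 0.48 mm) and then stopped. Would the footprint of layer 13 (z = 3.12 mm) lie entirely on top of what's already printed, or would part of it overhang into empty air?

Compare the two slices. At z = 0.48: the cube is present — its section is the full 4×15 rectangle (area 60.00 mm²); the cone at (11.5, 4): at t=0.150 of its height the radius interpolates to r₁+(r₂−r₁)t = 7.049, giving a regular 12-gon of that circumradius (area = (12/2)·7.049²·sin(360°/12) = 149.07 mm²); the r=7 cylinder at (8.5, 3.5) contributes a regular 12-gon of circumradius 7 (area = (12/2)·7.000²·sin(360°/12) = 147.00 mm²); Taking the first minus the rest: starting from the 4×15 cube (60.00 mm²), the cone at (11.5, 4) misses the remaining region (no effect); the r=7 cylinder at (8.5, 3.5) partially overlaps it — only the 15.44 mm² overlap (of its 147.00 mm²) is removed, clipping the outline — area = 44.56 mm². At z = 3.12: the cube is present — its section is the full 4×15 rectangle (area 60.00 mm²); the cone at (11.5, 4) (r1=7.5→r2=4.5) has section circumradius 6.569 here — a regular 12-gon (area = (12/2)·6.569²·sin(360°/12) = 129.46 mm²); the r=7 cylinder at (8.5, 3.5) gives a regular 12-gon of circumradius 7 (constant along its height) (area = (12/2)·7.000²·sin(360°/12) = 147.00 mm²); After the difference (first − rest): starting from the 4×15 cube (60.00 mm²), the cone at (11.5, 4) misses the remaining region (no effect); the r=7 cylinder at (8.5, 3.5) partially overlaps it — only the 15.44 mm² overlap (of its 147.00 mm²) is removed, clipping the outline — area = 44.56 mm². Checking containment: the cross-section at z = 3.12 is a subset of the cross-section at z = 0.48.

entirely on top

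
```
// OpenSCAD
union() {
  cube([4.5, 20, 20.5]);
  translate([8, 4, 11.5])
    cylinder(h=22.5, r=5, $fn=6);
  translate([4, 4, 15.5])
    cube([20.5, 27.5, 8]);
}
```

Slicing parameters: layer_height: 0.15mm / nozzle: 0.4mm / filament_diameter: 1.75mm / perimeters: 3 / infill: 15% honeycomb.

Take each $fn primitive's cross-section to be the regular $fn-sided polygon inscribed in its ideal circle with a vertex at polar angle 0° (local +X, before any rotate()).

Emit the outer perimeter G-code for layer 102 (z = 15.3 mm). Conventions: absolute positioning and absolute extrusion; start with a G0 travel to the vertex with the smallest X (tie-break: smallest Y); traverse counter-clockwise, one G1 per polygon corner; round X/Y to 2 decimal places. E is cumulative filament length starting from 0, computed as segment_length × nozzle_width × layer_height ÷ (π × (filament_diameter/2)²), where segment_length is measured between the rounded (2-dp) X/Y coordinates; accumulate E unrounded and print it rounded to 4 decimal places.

G0 X0.00 Y0.00 Z15.30
G1 X4.50 Y0.00 E0.1123
G1 X4.50 Y1.40 E0.1472
G1 X5.50 Y-0.33 E0.1970
G1 X10.50 Y-0.33 E0.3217
G1 X13.00 Y4.00 E0.4465
G1 X10.50 Y8.33 E0.5712
G1 X5.50 Y8.33 E0.6959
G1 X4.50 Y6.60 E0.7458
G1 X4.50 Y20.00 E1.0800
G1 X0.00 Y20.00 E1.1923
G1 X0.00 Y0.00 E1.6912

At z = 15.3 mm: the cube (footprint 4.5×20) is included at this height; the r=5 cylinder at (8, 4) contributes a regular 6-gon of circumradius 5; the cube at (4, 4) is absent (z outside [15.5, 23.5]); Merging all regions: the regions partially overlap (shared area 3.90 mm²), so overlapping operands fuse into one piece — 1 connected region. The outline is a single polygon with 11 vertices. Extrusion per mm of travel: 0.4 × 0.15 / (π × 0.875²) = 0.024945. Accumulating E over each segment gives final E = 1.6912.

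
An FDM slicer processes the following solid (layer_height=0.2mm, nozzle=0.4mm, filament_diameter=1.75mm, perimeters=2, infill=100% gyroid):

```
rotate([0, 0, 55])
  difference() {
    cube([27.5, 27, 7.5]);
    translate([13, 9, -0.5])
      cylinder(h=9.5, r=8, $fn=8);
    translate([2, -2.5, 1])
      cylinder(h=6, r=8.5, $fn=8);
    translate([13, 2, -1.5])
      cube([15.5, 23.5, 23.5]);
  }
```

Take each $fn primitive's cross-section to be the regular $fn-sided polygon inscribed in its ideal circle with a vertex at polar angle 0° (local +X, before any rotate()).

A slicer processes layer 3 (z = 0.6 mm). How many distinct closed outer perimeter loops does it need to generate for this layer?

At z = 0.6 mm: the cube (footprint 27.5×27) is included at this height; the r=8 cylinder at (13, 9) contributes a regular 8-gon of circumradius 8; the cylinder at (2, -2.5) does not reach this height (z outside [1, 7]); the 15.5×23.5 cube at (13, 2) contributes its full rectangle; After the difference (first − rest): starting from the 27.5×27 cube, the r=8 cylinder at (13, 9) lies wholly inside it (removes its full 181.02 mm² and its 48.98 mm outline becomes a hole wall); the 15.5×23.5 cube at (13, 2) partially overlaps it — only the 251.45 mm² overlap (of its 364.25 mm²) is removed, clipping the outline — 1 connected region; (rotated 55° about Z; rotation is an isometry so areas/perimeters/island counts are preserved). The result has 1 disconnected region.

1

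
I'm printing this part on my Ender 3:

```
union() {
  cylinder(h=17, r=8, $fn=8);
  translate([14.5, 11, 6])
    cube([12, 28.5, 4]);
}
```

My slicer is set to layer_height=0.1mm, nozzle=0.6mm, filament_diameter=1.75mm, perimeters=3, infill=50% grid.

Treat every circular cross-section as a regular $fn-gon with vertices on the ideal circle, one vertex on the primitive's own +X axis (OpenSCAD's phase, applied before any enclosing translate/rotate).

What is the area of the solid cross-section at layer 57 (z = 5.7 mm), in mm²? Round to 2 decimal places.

181.02 mm²

At z = 5.7 mm: the r=8 cylinder contributes a regular 8-gon of circumradius 8 (area = (8/2)·8.000²·sin(360°/8) = 181.02 mm²); the cube at (14.5, 11) is not intersected at this z (z outside [6, 10]); Taking the union: only the r=8 cylinder is present, so the union is just that shape — area = 181.02 mm². Overall, the cross-section is a single solid region. Net area = 181.02 mm².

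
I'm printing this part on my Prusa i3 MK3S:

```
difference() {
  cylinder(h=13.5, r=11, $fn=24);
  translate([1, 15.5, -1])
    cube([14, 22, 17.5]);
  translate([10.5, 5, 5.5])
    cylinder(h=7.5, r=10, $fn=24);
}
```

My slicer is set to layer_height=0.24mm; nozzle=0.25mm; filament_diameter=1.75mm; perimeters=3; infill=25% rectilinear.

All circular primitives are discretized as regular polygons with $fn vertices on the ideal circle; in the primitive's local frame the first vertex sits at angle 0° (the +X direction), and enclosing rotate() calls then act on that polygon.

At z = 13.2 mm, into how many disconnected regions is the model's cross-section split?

At z = 13.2 mm: the r=11 cylinder gives a regular 24-gon of circumradius 11 (constant along its height); the 14×22 cube at (1, 15.5) contributes its full rectangle; the cylinder at (10.5, 5) does not reach this height (z outside [5.5, 13]); Subtracting the remaining from the first: starting from the r=11 cylinder, the 14×22 cube at (1, 15.5) misses the remaining region (no effect) — 1 connected region. The result has 1 disconnected region.

1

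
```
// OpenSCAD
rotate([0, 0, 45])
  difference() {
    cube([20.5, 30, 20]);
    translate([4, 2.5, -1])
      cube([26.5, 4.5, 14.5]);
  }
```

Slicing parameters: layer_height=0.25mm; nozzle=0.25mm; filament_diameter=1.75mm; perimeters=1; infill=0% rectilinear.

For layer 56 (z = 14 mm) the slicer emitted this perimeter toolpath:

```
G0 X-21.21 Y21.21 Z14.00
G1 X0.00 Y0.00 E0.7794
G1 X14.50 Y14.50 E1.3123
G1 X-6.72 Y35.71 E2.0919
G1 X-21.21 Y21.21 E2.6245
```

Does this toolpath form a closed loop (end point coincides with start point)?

yes

Start point (G0): (-21.21, 21.21). End point (last G1): the path returns to the start — closed.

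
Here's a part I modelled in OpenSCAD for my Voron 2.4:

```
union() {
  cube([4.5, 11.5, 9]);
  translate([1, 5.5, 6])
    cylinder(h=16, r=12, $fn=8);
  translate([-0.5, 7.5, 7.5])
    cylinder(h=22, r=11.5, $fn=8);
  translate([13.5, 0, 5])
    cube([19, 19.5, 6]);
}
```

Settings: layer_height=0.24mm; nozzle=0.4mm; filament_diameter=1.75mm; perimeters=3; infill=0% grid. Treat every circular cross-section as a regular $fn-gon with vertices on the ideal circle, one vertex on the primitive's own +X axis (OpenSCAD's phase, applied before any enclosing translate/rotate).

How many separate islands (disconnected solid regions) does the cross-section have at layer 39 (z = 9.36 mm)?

2

At z = 9.36 mm: the cube is absent (z outside [0, 9]); the r=12 cylinder at (1, 5.5) contributes a regular 8-gon of circumradius 12; the cylinder at (-0.5, 7.5): section is a regular 8-gon, circumradius r=11.5; the cube at (13.5, 0) (footprint 19×19.5) is included at this height; Taking the union: the regions partially overlap (shared area 333.33 mm²), so overlapping operands fuse into one piece — 2 connected regions. Overall, the cross-section has 2 separate islands. Island count = 2.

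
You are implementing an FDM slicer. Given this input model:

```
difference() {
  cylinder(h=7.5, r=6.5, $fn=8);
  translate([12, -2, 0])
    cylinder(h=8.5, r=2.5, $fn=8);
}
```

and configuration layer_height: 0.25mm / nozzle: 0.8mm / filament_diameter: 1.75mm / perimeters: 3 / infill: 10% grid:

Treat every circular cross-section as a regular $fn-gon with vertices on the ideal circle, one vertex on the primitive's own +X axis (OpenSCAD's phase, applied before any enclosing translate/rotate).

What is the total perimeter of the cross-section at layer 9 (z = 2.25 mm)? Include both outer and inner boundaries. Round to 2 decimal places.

At z = 2.25 mm: the r=6.5 cylinder contributes a regular 8-gon of circumradius 6.5 (perimeter = 2·8·6.500·sin(180°/8) = 39.80 mm); the cylinder at (12, -2): section is a regular 8-gon, circumradius r=2.5 (perimeter = 2·8·2.500·sin(180°/8) = 15.31 mm); After the difference (first − rest): starting from the r=6.5 cylinder, the r=2.5 cylinder at (12, -2) misses the remaining region (no effect) — boundary = 39.80 mm. Overall, the cross-section is a single solid region. Total boundary length (outer) = 39.80 mm.

39.80 mm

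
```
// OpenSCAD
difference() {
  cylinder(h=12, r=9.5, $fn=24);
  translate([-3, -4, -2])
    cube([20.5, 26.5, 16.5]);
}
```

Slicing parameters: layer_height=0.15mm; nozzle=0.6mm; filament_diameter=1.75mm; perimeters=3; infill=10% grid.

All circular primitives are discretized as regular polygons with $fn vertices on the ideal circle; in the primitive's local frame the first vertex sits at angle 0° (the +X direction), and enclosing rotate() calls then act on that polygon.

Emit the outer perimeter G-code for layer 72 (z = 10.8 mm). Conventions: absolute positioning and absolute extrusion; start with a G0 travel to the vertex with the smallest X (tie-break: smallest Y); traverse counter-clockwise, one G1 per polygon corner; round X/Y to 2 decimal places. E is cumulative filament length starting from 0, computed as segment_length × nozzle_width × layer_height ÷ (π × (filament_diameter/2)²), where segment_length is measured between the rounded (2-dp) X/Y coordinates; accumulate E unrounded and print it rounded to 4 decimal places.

At z = 10.8 mm: the cylinder: section is a regular 24-gon, circumradius r=9.5; the 20.5×26.5 cube at (-3, -4) contributes its full rectangle; Taking the first minus the rest: starting from the r=9.5 cylinder, the 20.5×26.5 cube at (-3, -4) partially overlaps it — only the 146.55 mm² overlap (of its 543.25 mm²) is removed, clipping the outline — 1 connected region. The outline is a single polygon with 18 vertices. Extrusion per mm of travel: 0.6 × 0.15 / (π × 0.875²) = 0.037418. Accumulating E over each segment gives final E = 2.3171.

G0 X-9.50 Y0.00 Z10.80
G1 X-9.18 Y-2.46 E0.0928
G1 X-8.23 Y-4.75 E0.1856
G1 X-6.72 Y-6.72 E0.2785
G1 X-4.75 Y-8.23 E0.3713
G1 X-2.46 Y-9.18 E0.4641
G1 X0.00 Y-9.50 E0.5569
G1 X2.46 Y-9.18 E0.6498
G1 X4.75 Y-8.23 E0.7425
G1 X6.72 Y-6.72 E0.8354
G1 X8.23 Y-4.75 E0.9283
G1 X8.54 Y-4.00 E0.9586
G1 X-3.00 Y-4.00 E1.3904
G1 X-3.00 Y8.95 E1.8750
G1 X-4.75 Y8.23 E1.9458
G1 X-6.72 Y6.72 E2.0387
G1 X-8.23 Y4.75 E2.1316
G1 X-9.18 Y2.46 E2.2243
G1 X-9.50 Y0.00 E2.3171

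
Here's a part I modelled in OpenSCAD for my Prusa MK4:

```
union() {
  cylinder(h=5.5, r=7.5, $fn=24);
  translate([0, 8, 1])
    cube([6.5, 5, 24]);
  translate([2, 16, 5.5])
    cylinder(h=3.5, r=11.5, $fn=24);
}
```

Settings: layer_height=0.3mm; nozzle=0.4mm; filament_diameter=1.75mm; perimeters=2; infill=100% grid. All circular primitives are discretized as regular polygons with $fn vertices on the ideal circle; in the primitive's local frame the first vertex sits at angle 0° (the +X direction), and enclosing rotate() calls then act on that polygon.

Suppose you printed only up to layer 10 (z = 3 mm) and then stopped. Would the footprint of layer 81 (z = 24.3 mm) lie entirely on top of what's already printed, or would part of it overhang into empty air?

entirely on top

Compare the two slices. At z = 3: the r=7.5 cylinder contributes a regular 24-gon of circumradius 7.5 (area = (24/2)·7.500²·sin(360°/24) = 174.70 mm²); the cube at (0, 8) is present — its section is the full 6.5×5 rectangle (area 32.50 mm²); the cylinder at (2, 16) is not intersected at this z (z outside [5.5, 9]); Merging all regions: the 2 present regions are separate (no shared area or edge), so areas and boundary lengths simply add and each stays a separate island — area = 207.20 mm². At z = 24.3: the cylinder is not intersected at this z (z outside [0, 5.5]); the cube at (0, 8) (footprint 6.5×5) is included at this height (area 32.50 mm²); the cylinder at (2, 16) does not reach this height (z outside [5.5, 9]); Taking the union: only the 6.5×5 cube at (0, 8) is present, so the union is just that shape — area = 32.50 mm². Checking containment: the cross-section at z = 24.3 is a subset of the cross-section at z = 3.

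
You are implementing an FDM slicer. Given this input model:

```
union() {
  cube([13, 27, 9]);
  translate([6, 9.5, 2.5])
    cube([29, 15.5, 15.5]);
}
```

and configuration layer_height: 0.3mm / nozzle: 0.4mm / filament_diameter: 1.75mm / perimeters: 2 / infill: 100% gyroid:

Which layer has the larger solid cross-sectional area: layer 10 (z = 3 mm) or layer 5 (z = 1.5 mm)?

layer 10 (z = 3 mm)

Layer 10 (z = 3): the cube (footprint 13×27) is included at this height (area 351.00 mm²); the 29×15.5 cube at (6, 9.5) contributes its full rectangle (area 449.50 mm²); Merging all regions: the regions partially overlap — summed areas 800.50 mm² minus the doubly-counted overlap 108.50 mm² gives 692.00 mm² — area = 692.00 mm². So its area = 692.00 mm². Layer 5 (z = 1.5): the 13×27 cube contributes its full rectangle (area 351.00 mm²); the cube at (6, 9.5) is not intersected at this z (z outside [2.5, 18]); Taking the union: only the 13×27 cube is present, so the union is just that shape — area = 351.00 mm². So its area = 351.00 mm². Layer 10 is larger (692.00 vs 351.00 mm²).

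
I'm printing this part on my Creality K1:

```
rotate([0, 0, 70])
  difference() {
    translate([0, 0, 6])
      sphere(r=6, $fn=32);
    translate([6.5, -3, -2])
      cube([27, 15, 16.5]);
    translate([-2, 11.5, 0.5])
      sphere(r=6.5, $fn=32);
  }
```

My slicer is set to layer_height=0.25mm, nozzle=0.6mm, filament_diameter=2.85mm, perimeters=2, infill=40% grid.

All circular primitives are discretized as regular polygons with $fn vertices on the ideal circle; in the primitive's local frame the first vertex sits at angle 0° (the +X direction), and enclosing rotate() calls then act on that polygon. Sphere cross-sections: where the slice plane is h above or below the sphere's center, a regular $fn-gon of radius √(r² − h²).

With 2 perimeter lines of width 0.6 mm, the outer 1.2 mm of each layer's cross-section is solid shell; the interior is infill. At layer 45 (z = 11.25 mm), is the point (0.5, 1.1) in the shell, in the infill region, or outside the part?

At z = 11.25 mm: the sphere: section is a regular 32-gon, circumradius = √(r²−h²) = √(6²−5.25²) = 2.905; the 27×15 cube at (6.5, -3) contributes its full rectangle; the sphere at (-2, 11.5) is not intersected at this z (|z−center|=10.750 > r=6.5); After the difference (first − rest): starting from the r=6 sphere, the 27×15 cube at (6.5, -3) misses the remaining region (no effect) — 1 connected region; (whole slice rotated 70° about Z — lengths, areas and connectivity unchanged). Overall, the cross-section is a single solid region. Undo the 70° rotation: the query point maps to (1.205, -0.094) in the un-rotated model frame. The nearest boundary edge runs (2.90, 0.00)→(2.85, -0.57); distance from the point to it = 1.68 mm. The point is inside the cross-section and 1.68 mm from the nearest boundary — more than the 1.2 mm shell width (2 × 0.6), so it's in the infill interior.

infill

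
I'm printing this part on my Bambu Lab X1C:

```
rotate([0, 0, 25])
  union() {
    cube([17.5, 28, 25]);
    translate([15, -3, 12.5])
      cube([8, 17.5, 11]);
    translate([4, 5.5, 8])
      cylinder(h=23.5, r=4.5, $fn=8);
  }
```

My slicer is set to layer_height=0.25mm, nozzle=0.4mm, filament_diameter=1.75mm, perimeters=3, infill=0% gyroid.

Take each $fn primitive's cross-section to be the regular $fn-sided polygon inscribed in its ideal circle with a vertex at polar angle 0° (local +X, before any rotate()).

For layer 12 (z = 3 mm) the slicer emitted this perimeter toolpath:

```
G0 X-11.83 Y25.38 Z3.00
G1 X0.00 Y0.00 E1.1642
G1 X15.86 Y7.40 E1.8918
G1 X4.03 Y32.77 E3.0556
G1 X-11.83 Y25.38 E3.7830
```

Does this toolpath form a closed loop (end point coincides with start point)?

Start point (G0): (-11.83, 25.38). End point (last G1): the path returns to the start — closed.

yes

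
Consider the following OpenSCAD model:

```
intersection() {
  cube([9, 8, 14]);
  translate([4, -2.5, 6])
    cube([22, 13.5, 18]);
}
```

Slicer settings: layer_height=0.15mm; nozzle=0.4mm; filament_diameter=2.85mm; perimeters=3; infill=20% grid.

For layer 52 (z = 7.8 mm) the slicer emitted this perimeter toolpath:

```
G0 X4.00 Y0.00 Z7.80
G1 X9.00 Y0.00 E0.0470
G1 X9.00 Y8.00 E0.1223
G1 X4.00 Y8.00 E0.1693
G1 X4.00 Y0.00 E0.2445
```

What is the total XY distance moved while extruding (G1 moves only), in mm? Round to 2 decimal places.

Sum the Euclidean lengths of each G1 segment: total = 26.00 mm.

26.00 mm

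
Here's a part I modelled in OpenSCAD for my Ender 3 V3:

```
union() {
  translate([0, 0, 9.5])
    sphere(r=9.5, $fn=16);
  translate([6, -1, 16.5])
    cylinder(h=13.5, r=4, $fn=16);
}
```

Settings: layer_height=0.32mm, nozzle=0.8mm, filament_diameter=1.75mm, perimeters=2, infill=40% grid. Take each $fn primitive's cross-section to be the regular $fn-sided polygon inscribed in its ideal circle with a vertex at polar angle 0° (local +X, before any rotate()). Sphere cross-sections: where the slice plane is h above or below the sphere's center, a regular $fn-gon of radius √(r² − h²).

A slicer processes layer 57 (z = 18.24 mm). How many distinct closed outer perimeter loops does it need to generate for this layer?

At z = 18.24 mm: the sphere: section is a regular 16-gon, circumradius = √(r²−h²) = √(9.5²−8.74²) = 3.723; the r=4 cylinder at (6, -1) gives a regular 16-gon of circumradius 4 (constant along its height); Combining (union): the regions partially overlap (shared area 4.84 mm²), so overlapping operands fuse into one piece — 1 connected region. The result has 1 disconnected region.

1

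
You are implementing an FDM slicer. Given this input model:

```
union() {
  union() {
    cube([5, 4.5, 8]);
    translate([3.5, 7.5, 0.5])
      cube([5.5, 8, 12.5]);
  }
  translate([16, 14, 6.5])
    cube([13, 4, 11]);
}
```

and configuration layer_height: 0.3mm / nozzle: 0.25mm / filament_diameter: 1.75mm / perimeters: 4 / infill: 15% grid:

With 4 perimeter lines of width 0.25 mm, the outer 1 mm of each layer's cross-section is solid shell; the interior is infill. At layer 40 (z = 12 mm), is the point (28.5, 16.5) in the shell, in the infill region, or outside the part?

shell

At z = 12 mm: the cube is not intersected at this z (z outside [0, 8]); the 5.5×8 cube at (3.5, 7.5) contributes its full rectangle; Merging all regions: only the 5.5×8 cube at (3.5, 7.5) is present, so the union is just that shape — 1 connected region; the 13×4 cube at (16, 14) contributes its full rectangle; Merging all regions: the 2 present regions are separate (no shared area or edge), so areas and boundary lengths simply add and each stays a separate island — 2 connected regions. Overall, the cross-section has 2 separate islands. The nearest boundary edge runs (29.00, 18.00)→(29.00, 14.00); distance from the point to it = 0.50 mm. (Shell/infill is judged within the island containing the point — the largest one.) The point is inside the cross-section, 0.50 mm from the nearest boundary — within the 1 mm shell band (4 × 0.25).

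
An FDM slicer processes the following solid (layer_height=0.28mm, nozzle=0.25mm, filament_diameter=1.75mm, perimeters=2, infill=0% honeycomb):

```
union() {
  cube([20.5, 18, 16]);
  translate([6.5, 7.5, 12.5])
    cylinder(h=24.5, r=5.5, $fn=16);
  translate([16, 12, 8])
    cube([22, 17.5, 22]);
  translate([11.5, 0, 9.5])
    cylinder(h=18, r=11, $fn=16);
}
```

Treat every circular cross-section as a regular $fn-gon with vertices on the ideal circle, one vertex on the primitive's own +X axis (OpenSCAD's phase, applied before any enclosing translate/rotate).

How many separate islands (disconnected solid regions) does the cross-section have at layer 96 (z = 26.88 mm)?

2

At z = 26.88 mm: the cube is absent (z outside [0, 16]); the r=5.5 cylinder at (6.5, 7.5) gives a regular 16-gon of circumradius 5.5 (constant along its height); the cube at (16, 12) is present — its section is the full 22×17.5 rectangle; the r=11 cylinder at (11.5, 0) contributes a regular 16-gon of circumradius 11; Taking the union: the regions partially overlap (shared area 61.08 mm²), so overlapping operands fuse into one piece — 2 connected regions. Overall, the cross-section has 2 separate islands. Island count = 2.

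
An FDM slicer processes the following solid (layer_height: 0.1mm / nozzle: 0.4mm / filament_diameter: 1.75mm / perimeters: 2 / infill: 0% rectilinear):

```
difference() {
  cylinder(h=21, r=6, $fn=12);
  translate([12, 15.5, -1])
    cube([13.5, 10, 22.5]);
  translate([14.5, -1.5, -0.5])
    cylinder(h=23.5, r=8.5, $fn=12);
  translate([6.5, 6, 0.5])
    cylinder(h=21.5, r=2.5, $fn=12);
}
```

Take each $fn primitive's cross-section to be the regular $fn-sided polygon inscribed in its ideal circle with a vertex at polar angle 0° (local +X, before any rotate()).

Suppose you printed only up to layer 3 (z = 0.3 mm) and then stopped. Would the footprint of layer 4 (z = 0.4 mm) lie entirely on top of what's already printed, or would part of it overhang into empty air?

Compare the two slices. At z = 0.3: the cylinder: section is a regular 12-gon, circumradius r=6 (area = (12/2)·6.000²·sin(360°/12) = 108.00 mm²); the 13.5×10 cube at (12, 15.5) contributes its full rectangle (area 135.00 mm²); the r=8.5 cylinder at (14.5, -1.5) contributes a regular 12-gon of circumradius 8.5 (area = (12/2)·8.500²·sin(360°/12) = 216.75 mm²); the cylinder at (6.5, 6) does not reach this height (z outside [0.5, 22]); After the difference (first − rest): starting from the r=6 cylinder (108.00 mm²), the 13.5×10 cube at (12, 15.5) misses the remaining region (no effect); the r=8.5 cylinder at (14.5, -1.5) misses the remaining region (no effect) — area = 108.00 mm². At z = 0.4: the r=6 cylinder contributes a regular 12-gon of circumradius 6 (area = (12/2)·6.000²·sin(360°/12) = 108.00 mm²); the cube at (12, 15.5) is present — its section is the full 13.5×10 rectangle (area 135.00 mm²); the cylinder at (14.5, -1.5): section is a regular 12-gon, circumradius r=8.5 (area = (12/2)·8.500²·sin(360°/12) = 216.75 mm²); the cylinder at (6.5, 6) does not reach this height (z outside [0.5, 22]); Subtracting the remaining from the first: starting from the r=6 cylinder (108.00 mm²), the 13.5×10 cube at (12, 15.5) misses the remaining region (no effect); the r=8.5 cylinder at (14.5, -1.5) misses the remaining region (no effect) — area = 108.00 mm². Checking containment: the cross-section at z = 0.4 is a subset of the cross-section at z = 0.3.

entirely on top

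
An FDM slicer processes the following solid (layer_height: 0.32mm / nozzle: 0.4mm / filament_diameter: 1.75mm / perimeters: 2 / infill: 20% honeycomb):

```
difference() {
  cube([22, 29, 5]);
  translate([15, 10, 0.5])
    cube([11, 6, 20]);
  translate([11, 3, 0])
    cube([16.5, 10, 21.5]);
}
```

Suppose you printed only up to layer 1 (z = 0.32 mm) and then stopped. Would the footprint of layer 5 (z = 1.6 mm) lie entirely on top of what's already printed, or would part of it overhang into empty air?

Compare the two slices. At z = 0.32: the cube (footprint 22×29) is included at this height (area 638.00 mm²); the cube at (15, 10) is not intersected at this z (z outside [0.5, 20.5]); the cube at (11, 3) (footprint 16.5×10) is included at this height (area 165.00 mm²); After the difference (first − rest): starting from the 22×29 cube (638.00 mm²), the 16.5×10 cube at (11, 3) partially overlaps it — only the 110.00 mm² overlap (of its 165.00 mm²) is removed, clipping the outline — area = 528.00 mm². At z = 1.6: the cube is present — its section is the full 22×29 rectangle (area 638.00 mm²); the cube at (15, 10) (footprint 11×6) is included at this height (area 66.00 mm²); the 16.5×10 cube at (11, 3) contributes its full rectangle (area 165.00 mm²); After the difference (first − rest): starting from the 22×29 cube (638.00 mm²), the 11×6 cube at (15, 10) partially overlaps it — only the 42.00 mm² overlap (of its 66.00 mm²) is removed, clipping the outline; the 16.5×10 cube at (11, 3) partially overlaps it — only the 89.00 mm² overlap (of its 165.00 mm²) is removed, clipping the outline — area = 507.00 mm². Checking containment: the cross-section at z = 1.6 is a subset of the cross-section at z = 0.32.

entirely on top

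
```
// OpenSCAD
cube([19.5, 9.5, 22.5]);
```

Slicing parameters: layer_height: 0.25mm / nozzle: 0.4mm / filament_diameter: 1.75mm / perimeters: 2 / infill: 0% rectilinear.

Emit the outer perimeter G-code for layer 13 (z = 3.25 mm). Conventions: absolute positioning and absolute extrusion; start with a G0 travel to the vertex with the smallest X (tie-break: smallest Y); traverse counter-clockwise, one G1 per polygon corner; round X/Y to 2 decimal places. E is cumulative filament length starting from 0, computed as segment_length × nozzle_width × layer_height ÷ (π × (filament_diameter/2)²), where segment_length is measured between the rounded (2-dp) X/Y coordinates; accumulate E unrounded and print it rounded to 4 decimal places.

G0 X0.00 Y0.00 Z3.25
G1 X19.50 Y0.00 E0.8107
G1 X19.50 Y9.50 E1.2057
G1 X0.00 Y9.50 E2.0164
G1 X0.00 Y0.00 E2.4114

At z = 3.25 mm: the cube (footprint 19.5×9.5) is included at this height. The outline is a single polygon with 4 vertices. Extrusion per mm of travel: 0.4 × 0.25 / (π × 0.875²) = 0.041575. Accumulating E over each segment gives final E = 2.4114.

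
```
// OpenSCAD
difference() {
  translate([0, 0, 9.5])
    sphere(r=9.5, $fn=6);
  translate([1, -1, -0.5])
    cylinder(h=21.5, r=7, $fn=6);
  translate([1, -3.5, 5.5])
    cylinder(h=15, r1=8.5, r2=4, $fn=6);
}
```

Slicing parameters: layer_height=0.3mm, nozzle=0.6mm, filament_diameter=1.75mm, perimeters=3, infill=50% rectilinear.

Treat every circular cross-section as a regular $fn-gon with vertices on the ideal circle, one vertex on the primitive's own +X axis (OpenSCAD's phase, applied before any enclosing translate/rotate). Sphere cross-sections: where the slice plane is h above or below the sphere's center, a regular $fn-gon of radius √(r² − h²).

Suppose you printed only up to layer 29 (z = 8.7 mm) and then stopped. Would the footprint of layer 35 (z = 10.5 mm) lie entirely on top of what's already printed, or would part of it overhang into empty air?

part overhangs

Compare the two slices. At z = 8.7: the r=9.5 sphere slices to a regular 6-gon of circumradius 9.466 (√(r²−h²) with h=0.8 from center) (area = (6/2)·9.466²·sin(360°/6) = 232.81 mm²); the r=7 cylinder at (1, -1) contributes a regular 6-gon of circumradius 7 (area = (6/2)·7.000²·sin(360°/6) = 127.31 mm²); the cone at (1, -3.5) (r1=8.5→r2=4) has section circumradius 7.540 here — a regular 6-gon (area = (6/2)·7.540²·sin(360°/6) = 147.70 mm²); Taking the first minus the rest: starting from the r=9.5 sphere (232.81 mm²), the r=7 cylinder at (1, -1) lies wholly inside it (removes its full 127.31 mm² and its 42.00 mm outline becomes a hole wall); the cone at (1, -3.5) partially overlaps it — only the 23.59 mm² overlap (of its 147.70 mm²) is removed, clipping the outline — area = 81.92 mm². At z = 10.5: the sphere: section is a regular 6-gon, circumradius = √(r²−h²) = √(9.5²−1²) = 9.447 (area = (6/2)·9.447²·sin(360°/6) = 231.88 mm²); the r=7 cylinder at (1, -1) gives a regular 6-gon of circumradius 7 (constant along its height) (area = (6/2)·7.000²·sin(360°/6) = 127.31 mm²); the cone at (1, -3.5): at t=0.333 of its height the radius interpolates to r₁+(r₂−r₁)t = 7.000, giving a regular 6-gon of that circumradius (area = (6/2)·7.000²·sin(360°/6) = 127.31 mm²); Subtracting the remaining from the first: starting from the r=9.5 sphere (231.88 mm²), the r=7 cylinder at (1, -1) lies wholly inside it (removes its full 127.31 mm² and its 42.00 mm outline becomes a hole wall); the cone at (1, -3.5) partially overlaps it — only the 19.60 mm² overlap (of its 127.31 mm²) is removed, clipping the outline — area = 84.97 mm². Checking containment: at z = 10.5 the cross-section extends beyond the z = 8.7 cross-section by about 3.74 mm².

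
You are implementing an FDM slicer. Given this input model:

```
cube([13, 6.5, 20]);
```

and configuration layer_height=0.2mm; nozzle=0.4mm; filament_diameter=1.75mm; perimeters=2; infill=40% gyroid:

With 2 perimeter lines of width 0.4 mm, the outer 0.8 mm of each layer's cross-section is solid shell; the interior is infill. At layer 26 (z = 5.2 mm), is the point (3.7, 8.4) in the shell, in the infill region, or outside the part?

At z = 5.2 mm: the cube (footprint 13×6.5) is included at this height. Overall, the cross-section is a single solid region. The nearest boundary edge runs (13.00, 6.50)→(0.00, 6.50); distance from the point to it = 1.90 mm. The point is not inside any of the regions above, so it lies outside the cross-section (1.90 mm from the nearest boundary).

outside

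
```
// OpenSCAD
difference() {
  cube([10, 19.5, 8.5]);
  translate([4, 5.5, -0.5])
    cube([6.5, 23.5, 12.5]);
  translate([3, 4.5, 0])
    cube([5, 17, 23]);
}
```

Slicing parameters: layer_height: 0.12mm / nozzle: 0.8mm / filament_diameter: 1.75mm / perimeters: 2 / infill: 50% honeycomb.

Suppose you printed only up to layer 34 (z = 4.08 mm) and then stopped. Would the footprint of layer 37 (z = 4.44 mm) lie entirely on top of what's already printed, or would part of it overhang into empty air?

Compare the two slices. At z = 4.08: the 10×19.5 cube contributes its full rectangle (area 195.00 mm²); the cube at (4, 5.5) (footprint 6.5×23.5) is included at this height (area 152.75 mm²); the 5×17 cube at (3, 4.5) contributes its full rectangle (area 85.00 mm²); Taking the first minus the rest: starting from the 10×19.5 cube (195.00 mm²), the 6.5×23.5 cube at (4, 5.5) partially overlaps it — only the 84.00 mm² overlap (of its 152.75 mm²) is removed, clipping the outline; the 5×17 cube at (3, 4.5) partially overlaps it — only the 19.00 mm² overlap (of its 85.00 mm²) is removed, clipping the outline — area = 92.00 mm². At z = 4.44: the 10×19.5 cube contributes its full rectangle (area 195.00 mm²); the 6.5×23.5 cube at (4, 5.5) contributes its full rectangle (area 152.75 mm²); the 5×17 cube at (3, 4.5) contributes its full rectangle (area 85.00 mm²); Subtracting the remaining from the first: starting from the 10×19.5 cube (195.00 mm²), the 6.5×23.5 cube at (4, 5.5) partially overlaps it — only the 84.00 mm² overlap (of its 152.75 mm²) is removed, clipping the outline; the 5×17 cube at (3, 4.5) partially overlaps it — only the 19.00 mm² overlap (of its 85.00 mm²) is removed, clipping the outline — area = 92.00 mm². Checking containment: the cross-section at z = 4.44 is a subset of the cross-section at z = 4.08.

entirely on top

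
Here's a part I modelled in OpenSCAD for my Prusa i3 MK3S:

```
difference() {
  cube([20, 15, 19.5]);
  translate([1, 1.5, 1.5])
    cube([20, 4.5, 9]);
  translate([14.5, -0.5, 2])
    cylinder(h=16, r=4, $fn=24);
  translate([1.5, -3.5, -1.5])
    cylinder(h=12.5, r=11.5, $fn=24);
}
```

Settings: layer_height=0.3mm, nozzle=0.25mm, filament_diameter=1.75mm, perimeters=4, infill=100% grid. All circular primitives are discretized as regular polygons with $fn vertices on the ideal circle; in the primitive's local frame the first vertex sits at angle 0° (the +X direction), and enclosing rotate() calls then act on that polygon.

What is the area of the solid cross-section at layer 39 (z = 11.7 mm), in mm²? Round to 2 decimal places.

279.12 mm²

At z = 11.7 mm: the cube is present — its section is the full 20×15 rectangle (area 300.00 mm²); the cube at (1, 1.5) is not intersected at this z (z outside [1.5, 10.5]); the r=4 cylinder at (14.5, -0.5) contributes a regular 24-gon of circumradius 4 (area = (24/2)·4.000²·sin(360°/24) = 49.69 mm²); the cylinder at (1.5, -3.5) does not reach this height (z outside [-1.5, 11]); Subtracting the remaining from the first: starting from the 20×15 cube (300.00 mm²), the r=4 cylinder at (14.5, -0.5) partially overlaps it — only the 20.88 mm² overlap (of its 49.69 mm²) is removed, clipping the outline — area = 279.12 mm². Overall, the cross-section is a single solid region. Net area = 279.12 mm².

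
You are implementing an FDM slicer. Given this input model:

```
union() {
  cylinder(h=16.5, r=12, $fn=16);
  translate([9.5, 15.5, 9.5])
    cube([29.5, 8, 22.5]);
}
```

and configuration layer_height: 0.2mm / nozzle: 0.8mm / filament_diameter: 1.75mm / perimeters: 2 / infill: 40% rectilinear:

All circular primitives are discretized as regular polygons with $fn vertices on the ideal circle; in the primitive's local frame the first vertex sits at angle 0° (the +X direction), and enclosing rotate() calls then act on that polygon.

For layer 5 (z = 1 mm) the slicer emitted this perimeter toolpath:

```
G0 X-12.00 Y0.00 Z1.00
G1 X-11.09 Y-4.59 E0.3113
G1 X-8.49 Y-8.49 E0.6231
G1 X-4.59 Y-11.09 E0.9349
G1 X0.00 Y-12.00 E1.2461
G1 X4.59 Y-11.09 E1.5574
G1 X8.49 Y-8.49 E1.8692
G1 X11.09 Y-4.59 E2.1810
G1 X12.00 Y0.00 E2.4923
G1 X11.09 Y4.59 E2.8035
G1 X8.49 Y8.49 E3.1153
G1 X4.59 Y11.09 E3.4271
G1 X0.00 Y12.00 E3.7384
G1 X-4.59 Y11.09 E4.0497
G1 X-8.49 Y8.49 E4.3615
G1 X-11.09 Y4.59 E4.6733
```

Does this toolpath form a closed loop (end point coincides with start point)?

Start point (G0): (-12.00, 0.00). End point (last G1): the path does not return to the start — open.

no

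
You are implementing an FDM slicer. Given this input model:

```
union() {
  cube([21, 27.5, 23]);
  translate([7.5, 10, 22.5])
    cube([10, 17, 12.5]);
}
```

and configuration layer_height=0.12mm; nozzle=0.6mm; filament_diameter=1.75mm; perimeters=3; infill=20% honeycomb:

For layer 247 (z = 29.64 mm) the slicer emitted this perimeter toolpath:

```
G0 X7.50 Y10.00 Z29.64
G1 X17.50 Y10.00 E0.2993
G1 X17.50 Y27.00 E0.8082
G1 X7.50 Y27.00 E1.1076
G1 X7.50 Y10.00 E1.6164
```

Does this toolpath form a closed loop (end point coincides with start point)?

Start point (G0): (7.50, 10.00). End point (last G1): the path returns to the start — closed.

yes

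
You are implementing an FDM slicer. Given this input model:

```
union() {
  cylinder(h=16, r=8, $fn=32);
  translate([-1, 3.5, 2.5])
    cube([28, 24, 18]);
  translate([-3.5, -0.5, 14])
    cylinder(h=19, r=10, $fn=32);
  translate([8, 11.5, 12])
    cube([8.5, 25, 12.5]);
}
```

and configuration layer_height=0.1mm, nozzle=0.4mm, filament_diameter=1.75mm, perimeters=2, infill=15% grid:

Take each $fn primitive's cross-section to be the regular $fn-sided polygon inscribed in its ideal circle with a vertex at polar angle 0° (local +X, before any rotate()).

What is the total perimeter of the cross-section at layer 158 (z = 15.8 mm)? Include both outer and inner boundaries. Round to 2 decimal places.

162.70 mm

At z = 15.8 mm: the r=8 cylinder gives a regular 32-gon of circumradius 8 (constant along its height) (perimeter = 2·32·8.000·sin(180°/32) = 50.18 mm); the cube at (-1, 3.5) is present — its section is the full 28×24 rectangle (perimeter 104.00 mm); the r=10 cylinder at (-3.5, -0.5) contributes a regular 32-gon of circumradius 10 (perimeter = 2·32·10.000·sin(180°/32) = 62.73 mm); the cube at (8, 11.5) is present — its section is the full 8.5×25 rectangle (perimeter 67.00 mm); Combining (union): the regions partially overlap (shared area 347.79 mm²), so the edge portions inside another operand are dropped and the merged outline is re-measured after clipping — boundary = 162.70 mm. Overall, the cross-section is a single solid region. Total boundary length (outer) = 162.70 mm.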